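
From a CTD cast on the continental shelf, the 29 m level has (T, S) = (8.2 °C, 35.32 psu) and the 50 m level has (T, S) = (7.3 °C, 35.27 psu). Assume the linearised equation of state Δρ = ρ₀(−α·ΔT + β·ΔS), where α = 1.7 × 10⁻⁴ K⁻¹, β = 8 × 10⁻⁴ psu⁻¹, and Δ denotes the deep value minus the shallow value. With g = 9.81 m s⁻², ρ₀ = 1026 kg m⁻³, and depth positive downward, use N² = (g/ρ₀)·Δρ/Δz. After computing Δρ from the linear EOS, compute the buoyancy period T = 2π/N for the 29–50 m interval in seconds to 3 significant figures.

865 s

ΔT = -0.9 K, ΔS = -0.05 psu (deep − shallow).
Δρ/ρ₀ = −αΔT + βΔS = 1.53 × 10⁻⁴ − 4.00 × 10⁻⁵ = 1.13 × 10⁻⁴, so Δρ ≈ 0.1159 kg m⁻³.
N² = (g/ρ₀)·Δρ/Δz = g·(Δρ/ρ₀)/Δz = 9.81 × 1.13 × 10⁻⁴ / 21 = 5.2787 × 10⁻⁵ s⁻².
N = √(5.2787 × 10⁻⁵) = 7.2655 × 10⁻³ rad s⁻¹ → T = 2π/N = 864.80 s ≈ 865 s.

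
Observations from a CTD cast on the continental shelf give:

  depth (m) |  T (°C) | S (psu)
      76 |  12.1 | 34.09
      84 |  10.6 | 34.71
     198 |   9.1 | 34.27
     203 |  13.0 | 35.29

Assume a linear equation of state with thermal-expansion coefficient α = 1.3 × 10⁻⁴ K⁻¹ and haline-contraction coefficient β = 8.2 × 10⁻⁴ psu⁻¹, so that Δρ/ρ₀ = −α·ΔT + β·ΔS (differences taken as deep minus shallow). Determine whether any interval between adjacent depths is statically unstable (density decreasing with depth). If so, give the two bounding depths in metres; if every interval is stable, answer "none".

Evaluate Δρ/ρ₀ = −αΔT + βΔS across each adjacent pair:
  76–84 m: −αΔT+βΔS = −(1.3 × 10⁻⁴)(-1.5)+(8.2 × 10⁻⁴)(+0.62) = 7.0 × 10⁻⁴ → stable
  84–198 m: −αΔT+βΔS = −(1.3 × 10⁻⁴)(-1.5)+(8.2 × 10⁻⁴)(-0.44) = -1.7 × 10⁻⁴ → UNSTABLE
  198–203 m: −αΔT+βΔS = −(1.3 × 10⁻⁴)(+3.9)+(8.2 × 10⁻⁴)(+1.02) = 3.3 × 10⁻⁴ → stable
The 84–198 m interval has Δρ < 0: lighter water underlies denser water.

84–198 m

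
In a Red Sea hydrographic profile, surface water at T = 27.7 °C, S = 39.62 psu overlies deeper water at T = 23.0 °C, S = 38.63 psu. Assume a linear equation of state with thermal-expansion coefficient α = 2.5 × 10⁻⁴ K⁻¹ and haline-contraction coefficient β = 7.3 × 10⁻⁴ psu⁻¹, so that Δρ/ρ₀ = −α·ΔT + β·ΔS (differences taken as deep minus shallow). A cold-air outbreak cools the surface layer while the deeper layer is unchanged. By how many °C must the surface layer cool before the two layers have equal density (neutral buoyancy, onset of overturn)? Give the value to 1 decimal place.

Neutral buoyancy requires Δρ = 0, i.e. −α(T_deep − T_surf′) + β(S_deep − S_surf) = 0.
T_surf′ = T_deep − (β/α)·ΔS = 23.0 − (7.3 × 10⁻⁴/2.5 × 10⁻⁴)·(-0.99) = 25.891 °C.
Cooling required: 27.7 − (25.891) = 1.809 °C.

1.8 °C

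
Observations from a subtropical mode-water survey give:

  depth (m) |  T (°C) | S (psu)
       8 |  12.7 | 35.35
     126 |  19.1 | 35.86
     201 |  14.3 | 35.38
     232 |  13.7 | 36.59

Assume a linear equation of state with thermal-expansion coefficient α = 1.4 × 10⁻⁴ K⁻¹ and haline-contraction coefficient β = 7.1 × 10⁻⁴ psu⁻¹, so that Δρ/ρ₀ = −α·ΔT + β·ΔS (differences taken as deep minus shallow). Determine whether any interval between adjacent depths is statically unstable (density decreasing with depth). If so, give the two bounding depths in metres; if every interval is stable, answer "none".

8–126 m

Evaluate Δρ/ρ₀ = −αΔT + βΔS across each adjacent pair:
  8–126 m: −αΔT+βΔS = −(1.4 × 10⁻⁴)(+6.4)+(7.1 × 10⁻⁴)(+0.51) = -5.3 × 10⁻⁴ → UNSTABLE
  126–201 m: −αΔT+βΔS = −(1.4 × 10⁻⁴)(-4.8)+(7.1 × 10⁻⁴)(-0.48) = 3.3 × 10⁻⁴ → stable
  201–232 m: −αΔT+βΔS = −(1.4 × 10⁻⁴)(-0.6)+(7.1 × 10⁻⁴)(+1.21) = 9.4 × 10⁻⁴ → stable
The 8–126 m interval has Δρ < 0: lighter water underlies denser water.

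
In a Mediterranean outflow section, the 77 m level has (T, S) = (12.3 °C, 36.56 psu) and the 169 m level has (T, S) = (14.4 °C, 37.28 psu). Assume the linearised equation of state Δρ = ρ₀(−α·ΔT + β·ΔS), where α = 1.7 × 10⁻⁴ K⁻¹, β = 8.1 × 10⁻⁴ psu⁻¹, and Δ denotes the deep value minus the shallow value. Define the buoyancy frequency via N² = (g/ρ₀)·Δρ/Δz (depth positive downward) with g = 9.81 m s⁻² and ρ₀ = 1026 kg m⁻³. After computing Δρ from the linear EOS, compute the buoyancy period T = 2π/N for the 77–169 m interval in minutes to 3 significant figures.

21.3 min

ΔT = +2.1 K, ΔS = +0.72 psu (deep − shallow).
Δρ/ρ₀ = −αΔT + βΔS = -3.57 × 10⁻⁴ + 5.832 × 10⁻⁴ = 2.262 × 10⁻⁴, so Δρ ≈ 0.2321 kg m⁻³.
N² = (g/ρ₀)·Δρ/Δz = g·(Δρ/ρ₀)/Δz = 9.81 × 2.262 × 10⁻⁴ / 92 = 2.4120 × 10⁻⁵ s⁻².
N = √(2.4120 × 10⁻⁵) = 4.9112 × 10⁻³ rad s⁻¹ → T = 2π/N = 1.2794 × 10³ s = 21.323 min ≈ 21.3 min.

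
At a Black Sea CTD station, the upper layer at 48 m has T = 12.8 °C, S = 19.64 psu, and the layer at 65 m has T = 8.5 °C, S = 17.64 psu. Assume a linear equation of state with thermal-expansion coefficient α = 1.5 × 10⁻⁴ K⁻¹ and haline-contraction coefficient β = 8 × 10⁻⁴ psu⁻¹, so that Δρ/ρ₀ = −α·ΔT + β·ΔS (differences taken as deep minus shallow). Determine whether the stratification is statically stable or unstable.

ΔT = 8.5 − 12.8 = -4.3 K and ΔS = 17.64 − 19.64 = -2.00 psu (deep − shallow).
−αΔT = 6.45 × 10⁻⁴; βΔS = -1.60 × 10⁻³; sum Δρ/ρ₀ = -9.55 × 10⁻⁴.
Δρ/ρ₀ < 0, so Δρ < 0: deeper water is lighter → statically unstable; the column would overturn.

unstable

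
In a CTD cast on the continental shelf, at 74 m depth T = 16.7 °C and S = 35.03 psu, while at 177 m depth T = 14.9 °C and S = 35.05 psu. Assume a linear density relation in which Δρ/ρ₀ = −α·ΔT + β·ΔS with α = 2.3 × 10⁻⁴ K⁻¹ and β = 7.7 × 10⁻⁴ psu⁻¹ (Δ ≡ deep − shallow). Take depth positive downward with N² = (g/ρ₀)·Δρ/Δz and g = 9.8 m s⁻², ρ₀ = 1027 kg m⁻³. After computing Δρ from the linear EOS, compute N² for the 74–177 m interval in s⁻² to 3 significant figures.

4.09 × 10⁻⁵ s⁻²

ΔT = -1.8 K, ΔS = +0.02 psu (deep − shallow).
Δρ/ρ₀ = −αΔT + βΔS = 4.14 × 10⁻⁴ + 1.54 × 10⁻⁵ = 4.294 × 10⁻⁴, so Δρ ≈ 0.4410 kg m⁻³.
N² = (g/ρ₀)·Δρ/Δz = g·(Δρ/ρ₀)/Δz = 9.8 × 4.294 × 10⁻⁴ / 103 = 4.0856 × 10⁻⁵ s⁻² ≈ 4.09 × 10⁻⁵ s⁻².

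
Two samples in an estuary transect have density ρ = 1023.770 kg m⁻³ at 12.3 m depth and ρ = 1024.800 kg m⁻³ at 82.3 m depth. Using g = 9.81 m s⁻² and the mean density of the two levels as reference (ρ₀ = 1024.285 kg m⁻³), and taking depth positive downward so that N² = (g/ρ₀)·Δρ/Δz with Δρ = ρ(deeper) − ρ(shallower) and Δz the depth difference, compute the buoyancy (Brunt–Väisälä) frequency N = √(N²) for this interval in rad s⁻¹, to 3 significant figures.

Δρ = 1024.800 − 1023.770 = 1.030 kg m⁻³ over Δz = 82.3 − 12.3 = 70 m.
N² = (9.81/1024.285) × (1.030/70) = 1.4092 × 10⁻⁴ s⁻².
N = √(1.4092 × 10⁻⁴) = 0.011871 rad s⁻¹ ≈ 0.0119 rad s⁻¹.
N² > 0, so the interval is statically stable.

0.0119 rad s⁻¹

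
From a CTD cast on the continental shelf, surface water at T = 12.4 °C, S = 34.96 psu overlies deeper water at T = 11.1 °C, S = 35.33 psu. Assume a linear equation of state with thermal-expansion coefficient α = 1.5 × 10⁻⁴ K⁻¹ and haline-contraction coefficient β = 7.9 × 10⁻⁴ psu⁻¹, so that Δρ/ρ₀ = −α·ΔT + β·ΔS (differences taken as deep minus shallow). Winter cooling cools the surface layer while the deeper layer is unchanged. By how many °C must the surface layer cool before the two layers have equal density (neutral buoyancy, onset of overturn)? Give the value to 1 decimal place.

Neutral buoyancy requires Δρ = 0, i.e. −α(T_deep − T_surf′) + β(S_deep − S_surf) = 0.
T_surf′ = T_deep − (β/α)·ΔS = 11.1 − (7.9 × 10⁻⁴/1.5 × 10⁻⁴)·(+0.37) = 9.151 °C.
Cooling required: 12.4 − (9.151) = 3.249 °C.

3.2 °C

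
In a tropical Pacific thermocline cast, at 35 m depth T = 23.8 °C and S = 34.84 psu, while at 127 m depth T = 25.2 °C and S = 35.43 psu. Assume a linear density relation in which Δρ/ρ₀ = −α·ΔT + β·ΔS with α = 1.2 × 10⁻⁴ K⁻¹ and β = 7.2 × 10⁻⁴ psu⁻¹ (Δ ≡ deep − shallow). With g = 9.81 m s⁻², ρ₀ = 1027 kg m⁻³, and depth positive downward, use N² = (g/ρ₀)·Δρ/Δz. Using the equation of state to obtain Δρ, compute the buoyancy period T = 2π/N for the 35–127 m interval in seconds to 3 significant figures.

1.20 × 10³ s

ΔT = +1.4 K, ΔS = +0.59 psu (deep − shallow).
Δρ/ρ₀ = −αΔT + βΔS = -1.68 × 10⁻⁴ + 4.248 × 10⁻⁴ = 2.568 × 10⁻⁴, so Δρ ≈ 0.2637 kg m⁻³.
N² = (g/ρ₀)·Δρ/Δz = g·(Δρ/ρ₀)/Δz = 9.81 × 2.568 × 10⁻⁴ / 92 = 2.7383 × 10⁻⁵ s⁻².
N = √(2.7383 × 10⁻⁵) = 5.2329 × 10⁻³ rad s⁻¹ → T = 2π/N = 1.2007 × 10³ s ≈ 1.20 × 10³ s.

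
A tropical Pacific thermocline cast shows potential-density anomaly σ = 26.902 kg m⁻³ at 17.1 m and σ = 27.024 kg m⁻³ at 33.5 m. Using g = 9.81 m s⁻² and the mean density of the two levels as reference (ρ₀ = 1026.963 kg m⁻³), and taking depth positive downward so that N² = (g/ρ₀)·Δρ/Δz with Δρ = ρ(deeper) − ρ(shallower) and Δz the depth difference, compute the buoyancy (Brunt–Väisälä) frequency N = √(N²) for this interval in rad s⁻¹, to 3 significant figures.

8.43 × 10⁻³ rad s⁻¹

Δρ = 1027.024 − 1026.902 = 0.122 kg m⁻³ over Δz = 33.5 − 17.1 = 16.4 m.
N² = (9.81/1026.963) × (0.122/16.4) = 7.1061 × 10⁻⁵ s⁻².
N = √(7.1061 × 10⁻⁵) = 8.4298 × 10⁻³ rad s⁻¹ ≈ 8.43 × 10⁻³ rad s⁻¹.
A positive N² confirms static stability across the interval.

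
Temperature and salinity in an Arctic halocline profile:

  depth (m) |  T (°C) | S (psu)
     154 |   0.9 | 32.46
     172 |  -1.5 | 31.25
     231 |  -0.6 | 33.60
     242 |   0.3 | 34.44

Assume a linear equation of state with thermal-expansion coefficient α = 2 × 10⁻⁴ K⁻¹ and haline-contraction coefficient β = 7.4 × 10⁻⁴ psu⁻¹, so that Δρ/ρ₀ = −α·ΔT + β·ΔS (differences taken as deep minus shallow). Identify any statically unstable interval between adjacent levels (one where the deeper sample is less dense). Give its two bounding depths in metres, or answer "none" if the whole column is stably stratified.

Evaluate Δρ/ρ₀ = −αΔT + βΔS across each adjacent pair:
  154–172 m: −αΔT+βΔS = −(2 × 10⁻⁴)(-2.4)+(7.4 × 10⁻⁴)(-1.21) = -4.2 × 10⁻⁴ → UNSTABLE
  172–231 m: −αΔT+βΔS = −(2 × 10⁻⁴)(+0.9)+(7.4 × 10⁻⁴)(+2.35) = 1.6 × 10⁻³ → stable
  231–242 m: −αΔT+βΔS = −(2 × 10⁻⁴)(+0.9)+(7.4 × 10⁻⁴)(+0.84) = 4.4 × 10⁻⁴ → stable
The 154–172 m interval has Δρ < 0: lighter water underlies denser water.

154–172 m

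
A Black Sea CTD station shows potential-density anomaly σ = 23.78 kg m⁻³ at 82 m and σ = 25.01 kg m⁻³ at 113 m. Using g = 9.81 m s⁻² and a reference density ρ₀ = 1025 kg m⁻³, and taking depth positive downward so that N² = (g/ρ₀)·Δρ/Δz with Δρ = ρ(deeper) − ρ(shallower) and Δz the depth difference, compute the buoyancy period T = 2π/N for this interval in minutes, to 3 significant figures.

5.37 min

Δρ = 1025.01 − 1023.78 = 1.23 kg m⁻³ over Δz = 113 − 82 = 31 m.
N² = (9.81/1025) × (1.23/31) = 3.7974 × 10⁻⁴ s⁻².
N = √(3.7974 × 10⁻⁴) = 0.019487 rad s⁻¹, so T = 2π/N = 322.43 s = 5.3738 min ≈ 5.37 min.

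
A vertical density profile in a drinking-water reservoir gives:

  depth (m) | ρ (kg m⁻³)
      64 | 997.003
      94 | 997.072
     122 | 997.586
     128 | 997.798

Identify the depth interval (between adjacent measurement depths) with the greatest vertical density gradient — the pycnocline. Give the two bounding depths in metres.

122–128 m

Compute the density gradient over each adjacent pair:
  64–94 m: Δρ/Δz = 0.069/30 = 2.3 × 10⁻³ kg m⁻⁴
  94–122 m: Δρ/Δz = 0.514/28 = 0.018 kg m⁻⁴
  122–128 m: Δρ/Δz = 0.212/6 = 0.035 kg m⁻⁴
The largest gradient is in the 122–128 m interval — the pycnocline.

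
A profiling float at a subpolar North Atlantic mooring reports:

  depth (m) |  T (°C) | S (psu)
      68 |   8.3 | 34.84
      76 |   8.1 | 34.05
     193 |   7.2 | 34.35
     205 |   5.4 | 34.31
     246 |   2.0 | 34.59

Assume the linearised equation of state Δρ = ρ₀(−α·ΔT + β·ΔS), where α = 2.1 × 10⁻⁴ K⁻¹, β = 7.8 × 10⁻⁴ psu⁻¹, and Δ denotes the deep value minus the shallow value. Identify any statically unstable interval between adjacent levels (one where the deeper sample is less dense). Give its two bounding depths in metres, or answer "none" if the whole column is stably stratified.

Evaluate Δρ/ρ₀ = −αΔT + βΔS across each adjacent pair:
  68–76 m: −αΔT+βΔS = −(2.1 × 10⁻⁴)(-0.2)+(7.8 × 10⁻⁴)(-0.79) = -5.7 × 10⁻⁴ → UNSTABLE
  76–193 m: −αΔT+βΔS = −(2.1 × 10⁻⁴)(-0.9)+(7.8 × 10⁻⁴)(+0.30) = 4.2 × 10⁻⁴ → stable
  193–205 m: −αΔT+βΔS = −(2.1 × 10⁻⁴)(-1.8)+(7.8 × 10⁻⁴)(-0.04) = 3.5 × 10⁻⁴ → stable
  205–246 m: −αΔT+βΔS = −(2.1 × 10⁻⁴)(-3.4)+(7.8 × 10⁻⁴)(+0.28) = 9.3 × 10⁻⁴ → stable
The 68–76 m interval has Δρ < 0: lighter water underlies denser water.

68–76 m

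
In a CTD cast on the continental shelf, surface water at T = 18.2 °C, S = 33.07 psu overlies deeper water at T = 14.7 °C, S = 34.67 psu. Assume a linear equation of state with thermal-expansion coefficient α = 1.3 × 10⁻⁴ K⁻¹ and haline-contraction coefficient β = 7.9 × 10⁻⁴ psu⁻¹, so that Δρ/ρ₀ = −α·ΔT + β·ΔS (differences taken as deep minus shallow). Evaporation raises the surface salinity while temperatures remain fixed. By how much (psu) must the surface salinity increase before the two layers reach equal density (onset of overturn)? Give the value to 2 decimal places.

2.18 psu

Neutral buoyancy requires −α(T_deep − T_surf) + β(S_deep − S_surf′) = 0.
S_surf′ = S_deep − (α/β)·ΔT = 34.67 − (1.3 × 10⁻⁴/7.9 × 10⁻⁴)·(-3.5) = 35.2459 psu.
Increase required: 35.2459 − 33.07 = 2.1759 psu.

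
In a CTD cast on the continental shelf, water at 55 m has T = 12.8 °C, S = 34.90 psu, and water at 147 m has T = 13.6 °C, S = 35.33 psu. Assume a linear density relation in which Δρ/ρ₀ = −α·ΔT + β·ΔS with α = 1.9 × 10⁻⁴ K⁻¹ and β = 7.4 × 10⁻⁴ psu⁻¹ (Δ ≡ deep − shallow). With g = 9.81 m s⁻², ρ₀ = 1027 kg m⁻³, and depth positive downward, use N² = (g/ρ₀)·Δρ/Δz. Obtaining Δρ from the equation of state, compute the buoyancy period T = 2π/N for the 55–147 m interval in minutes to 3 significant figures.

24.9 min

ΔT = +0.8 K, ΔS = +0.43 psu (deep − shallow).
Δρ/ρ₀ = −αΔT + βΔS = -1.52 × 10⁻⁴ + 3.182 × 10⁻⁴ = 1.662 × 10⁻⁴, so Δρ ≈ 0.1707 kg m⁻³.
N² = (g/ρ₀)·Δρ/Δz = g·(Δρ/ρ₀)/Δz = 9.81 × 1.662 × 10⁻⁴ / 92 = 1.7722 × 10⁻⁵ s⁻².
N = √(1.7722 × 10⁻⁵) = 4.2098 × 10⁻³ rad s⁻¹ → T = 2π/N = 1.4925 × 10³ s = 24.875 min ≈ 24.9 min.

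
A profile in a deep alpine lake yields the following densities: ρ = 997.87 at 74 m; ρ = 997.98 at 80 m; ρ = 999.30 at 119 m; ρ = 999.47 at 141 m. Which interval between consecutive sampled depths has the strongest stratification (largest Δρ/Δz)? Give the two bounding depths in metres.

Compute the density gradient over each adjacent pair:
  74–80 m: Δρ/Δz = 0.11/6 = 0.018 kg m⁻⁴
  80–119 m: Δρ/Δz = 1.32/39 = 0.034 kg m⁻⁴
  119–141 m: Δρ/Δz = 0.17/22 = 7.7 × 10⁻³ kg m⁻⁴
The largest gradient is in the 80–119 m interval — the pycnocline.

80–119 m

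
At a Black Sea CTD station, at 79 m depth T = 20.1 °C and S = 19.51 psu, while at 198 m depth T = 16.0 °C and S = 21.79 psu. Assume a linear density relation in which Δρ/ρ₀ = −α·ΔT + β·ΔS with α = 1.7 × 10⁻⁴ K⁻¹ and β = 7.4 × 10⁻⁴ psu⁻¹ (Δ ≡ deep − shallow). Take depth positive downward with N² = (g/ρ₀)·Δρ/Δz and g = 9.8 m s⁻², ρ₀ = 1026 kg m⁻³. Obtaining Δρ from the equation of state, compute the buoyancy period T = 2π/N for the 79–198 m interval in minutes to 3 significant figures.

ΔT = -4.1 K, ΔS = +2.28 psu (deep − shallow).
Δρ/ρ₀ = −αΔT + βΔS = 6.97 × 10⁻⁴ + 1.6872 × 10⁻³ = 2.3842 × 10⁻³, so Δρ ≈ 2.446 kg m⁻³.
N² = (g/ρ₀)·Δρ/Δz = g·(Δρ/ρ₀)/Δz = 9.8 × 2.3842 × 10⁻³ / 119 = 1.9635 × 10⁻⁴ s⁻².
N = √(1.9635 × 10⁻⁴) = 0.014012 rad s⁻¹ → T = 2π/N = 448.41 s = 7.4735 min ≈ 7.47 min.

7.47 min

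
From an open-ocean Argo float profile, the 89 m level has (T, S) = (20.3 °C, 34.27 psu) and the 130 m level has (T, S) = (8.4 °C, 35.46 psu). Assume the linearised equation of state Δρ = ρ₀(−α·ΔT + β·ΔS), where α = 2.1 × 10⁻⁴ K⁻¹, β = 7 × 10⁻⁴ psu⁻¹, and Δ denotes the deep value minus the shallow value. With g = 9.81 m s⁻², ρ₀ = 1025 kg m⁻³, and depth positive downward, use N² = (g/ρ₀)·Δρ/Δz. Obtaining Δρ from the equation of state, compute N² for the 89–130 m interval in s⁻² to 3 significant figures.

ΔT = -11.9 K, ΔS = +1.19 psu (deep − shallow).
Δρ/ρ₀ = −αΔT + βΔS = 2.499 × 10⁻³ + 8.33 × 10⁻⁴ = 3.332 × 10⁻³, so Δρ ≈ 3.415 kg m⁻³.
N² = (g/ρ₀)·Δρ/Δz = g·(Δρ/ρ₀)/Δz = 9.81 × 3.332 × 10⁻³ / 41 = 7.9724 × 10⁻⁴ s⁻² ≈ 7.97 × 10⁻⁴ s⁻².

7.97 × 10⁻⁴ s⁻²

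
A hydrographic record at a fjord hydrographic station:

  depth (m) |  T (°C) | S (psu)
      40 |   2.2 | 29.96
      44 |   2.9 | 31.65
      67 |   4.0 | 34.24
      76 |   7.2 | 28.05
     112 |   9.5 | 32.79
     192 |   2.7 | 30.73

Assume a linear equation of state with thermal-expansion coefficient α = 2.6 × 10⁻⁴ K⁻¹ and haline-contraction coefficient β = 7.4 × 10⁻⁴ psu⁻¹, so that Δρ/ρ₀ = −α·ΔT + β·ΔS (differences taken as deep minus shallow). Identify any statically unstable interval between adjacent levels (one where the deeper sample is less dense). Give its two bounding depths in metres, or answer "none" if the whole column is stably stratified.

67–76 m

Evaluate Δρ/ρ₀ = −αΔT + βΔS across each adjacent pair:
  40–44 m: −αΔT+βΔS = −(2.6 × 10⁻⁴)(+0.7)+(7.4 × 10⁻⁴)(+1.69) = 1.1 × 10⁻³ → stable
  44–67 m: −αΔT+βΔS = −(2.6 × 10⁻⁴)(+1.1)+(7.4 × 10⁻⁴)(+2.59) = 1.6 × 10⁻³ → stable
  67–76 m: −αΔT+βΔS = −(2.6 × 10⁻⁴)(+3.2)+(7.4 × 10⁻⁴)(-6.19) = -5.4 × 10⁻³ → UNSTABLE
  76–112 m: −αΔT+βΔS = −(2.6 × 10⁻⁴)(+2.3)+(7.4 × 10⁻⁴)(+4.74) = 2.9 × 10⁻³ → stable
  112–192 m: −αΔT+βΔS = −(2.6 × 10⁻⁴)(-6.8)+(7.4 × 10⁻⁴)(-2.06) = 2.4 × 10⁻⁴ → stable
The 67–76 m interval has Δρ < 0: lighter water underlies denser water.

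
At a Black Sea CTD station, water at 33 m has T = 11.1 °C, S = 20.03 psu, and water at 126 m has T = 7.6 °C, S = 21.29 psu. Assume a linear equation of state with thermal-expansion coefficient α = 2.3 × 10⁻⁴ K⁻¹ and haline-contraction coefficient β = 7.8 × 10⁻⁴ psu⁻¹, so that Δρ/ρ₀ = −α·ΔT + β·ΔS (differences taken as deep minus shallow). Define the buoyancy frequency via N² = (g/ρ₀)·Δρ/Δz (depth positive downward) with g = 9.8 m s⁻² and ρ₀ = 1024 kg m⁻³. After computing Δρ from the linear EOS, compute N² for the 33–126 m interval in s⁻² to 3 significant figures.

ΔT = -3.5 K, ΔS = +1.26 psu (deep − shallow).
Δρ/ρ₀ = −αΔT + βΔS = 8.05 × 10⁻⁴ + 9.828 × 10⁻⁴ = 1.7878 × 10⁻³, so Δρ ≈ 1.831 kg m⁻³.
N² = (g/ρ₀)·Δρ/Δz = g·(Δρ/ρ₀)/Δz = 9.8 × 1.7878 × 10⁻³ / 93 = 1.8839 × 10⁻⁴ s⁻² ≈ 1.88 × 10⁻⁴ s⁻².

1.88 × 10⁻⁴ s⁻²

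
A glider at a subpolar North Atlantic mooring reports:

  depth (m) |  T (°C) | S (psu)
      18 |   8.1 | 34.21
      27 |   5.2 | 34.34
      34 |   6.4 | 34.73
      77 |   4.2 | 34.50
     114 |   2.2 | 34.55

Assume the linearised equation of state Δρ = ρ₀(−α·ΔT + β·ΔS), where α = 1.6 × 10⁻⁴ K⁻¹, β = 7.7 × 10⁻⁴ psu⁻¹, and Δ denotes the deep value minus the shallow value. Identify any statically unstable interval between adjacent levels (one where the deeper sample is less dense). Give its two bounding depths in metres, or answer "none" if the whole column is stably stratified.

Evaluate Δρ/ρ₀ = −αΔT + βΔS across each adjacent pair:
  18–27 m: −αΔT+βΔS = −(1.6 × 10⁻⁴)(-2.9)+(7.7 × 10⁻⁴)(+0.13) = 5.6 × 10⁻⁴ → stable
  27–34 m: −αΔT+βΔS = −(1.6 × 10⁻⁴)(+1.2)+(7.7 × 10⁻⁴)(+0.39) = 1.1 × 10⁻⁴ → stable
  34–77 m: −αΔT+βΔS = −(1.6 × 10⁻⁴)(-2.2)+(7.7 × 10⁻⁴)(-0.23) = 1.7 × 10⁻⁴ → stable
  77–114 m: −αΔT+βΔS = −(1.6 × 10⁻⁴)(-2.0)+(7.7 × 10⁻⁴)(+0.05) = 3.6 × 10⁻⁴ → stable
Every interval has Δρ > 0: the column is stably stratified throughout.

none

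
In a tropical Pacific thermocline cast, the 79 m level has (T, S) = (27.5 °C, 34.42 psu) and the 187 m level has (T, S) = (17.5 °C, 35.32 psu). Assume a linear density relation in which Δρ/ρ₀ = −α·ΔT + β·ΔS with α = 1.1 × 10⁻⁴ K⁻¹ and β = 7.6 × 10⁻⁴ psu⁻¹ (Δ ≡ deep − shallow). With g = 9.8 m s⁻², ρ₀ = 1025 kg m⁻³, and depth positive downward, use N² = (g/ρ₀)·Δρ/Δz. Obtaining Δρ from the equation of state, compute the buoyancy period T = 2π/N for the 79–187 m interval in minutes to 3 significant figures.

ΔT = -10.0 K, ΔS = +0.90 psu (deep − shallow).
Δρ/ρ₀ = −αΔT + βΔS = 1.10 × 10⁻³ + 6.84 × 10⁻⁴ = 1.784 × 10⁻³, so Δρ ≈ 1.829 kg m⁻³.
N² = (g/ρ₀)·Δρ/Δz = g·(Δρ/ρ₀)/Δz = 9.8 × 1.784 × 10⁻³ / 108 = 1.6188 × 10⁻⁴ s⁻².
N = √(1.6188 × 10⁻⁴) = 0.012723 rad s⁻¹ → T = 2π/N = 493.84 s = 8.2307 min ≈ 8.23 min.

8.23 min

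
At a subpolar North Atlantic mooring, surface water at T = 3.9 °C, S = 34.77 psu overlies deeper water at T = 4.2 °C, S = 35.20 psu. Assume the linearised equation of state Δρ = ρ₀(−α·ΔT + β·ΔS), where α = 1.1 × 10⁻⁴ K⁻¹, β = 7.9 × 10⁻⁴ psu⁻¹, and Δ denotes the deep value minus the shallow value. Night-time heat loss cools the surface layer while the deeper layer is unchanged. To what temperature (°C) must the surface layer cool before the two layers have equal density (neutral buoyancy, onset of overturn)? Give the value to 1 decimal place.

Neutral buoyancy requires Δρ = 0, i.e. −α(T_deep − T_surf′) + β(S_deep − S_surf) = 0.
T_surf′ = T_deep − (β/α)·ΔS = 4.2 − (7.9 × 10⁻⁴/1.1 × 10⁻⁴)·(+0.43) = 1.112 °C.
Cooling required: 3.9 − (1.112) = 2.788 °C.

1.1 °C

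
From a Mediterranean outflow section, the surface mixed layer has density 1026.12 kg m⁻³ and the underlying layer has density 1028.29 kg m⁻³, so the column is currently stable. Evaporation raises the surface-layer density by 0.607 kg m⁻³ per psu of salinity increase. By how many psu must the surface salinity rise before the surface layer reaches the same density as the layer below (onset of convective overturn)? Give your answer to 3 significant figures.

Density deficit of the surface layer: 1028.29 − 1026.12 = 2.17 kg m⁻³.
Required change = 2.17 / 0.607 = 3.57 psu.

3.57 psu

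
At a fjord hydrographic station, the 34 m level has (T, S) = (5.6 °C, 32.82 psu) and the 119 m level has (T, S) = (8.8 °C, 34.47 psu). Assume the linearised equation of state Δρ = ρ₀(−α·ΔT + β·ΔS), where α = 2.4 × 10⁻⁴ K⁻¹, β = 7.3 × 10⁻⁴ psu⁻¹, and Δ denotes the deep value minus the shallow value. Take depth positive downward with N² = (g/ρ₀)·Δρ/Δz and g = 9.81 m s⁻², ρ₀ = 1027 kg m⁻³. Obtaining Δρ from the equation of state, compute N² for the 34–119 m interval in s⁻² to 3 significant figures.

5.04 × 10⁻⁵ s⁻²

ΔT = +3.2 K, ΔS = +1.65 psu (deep − shallow).
Δρ/ρ₀ = −αΔT + βΔS = -7.68 × 10⁻⁴ + 1.2045 × 10⁻³ = 4.365 × 10⁻⁴, so Δρ ≈ 0.4483 kg m⁻³.
N² = (g/ρ₀)·Δρ/Δz = g·(Δρ/ρ₀)/Δz = 9.81 × 4.365 × 10⁻⁴ / 85 = 5.0377 × 10⁻⁵ s⁻² ≈ 5.04 × 10⁻⁵ s⁻².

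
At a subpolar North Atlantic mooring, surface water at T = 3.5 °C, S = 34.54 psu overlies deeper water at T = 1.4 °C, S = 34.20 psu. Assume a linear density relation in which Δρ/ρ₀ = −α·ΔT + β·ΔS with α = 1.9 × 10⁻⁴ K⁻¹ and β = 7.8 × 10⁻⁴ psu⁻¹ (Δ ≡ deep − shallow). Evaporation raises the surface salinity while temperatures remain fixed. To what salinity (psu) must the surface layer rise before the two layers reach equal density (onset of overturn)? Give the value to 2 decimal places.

Neutral buoyancy requires −α(T_deep − T_surf) + β(S_deep − S_surf′) = 0.
S_surf′ = S_deep − (α/β)·ΔT = 34.20 − (1.9 × 10⁻⁴/7.8 × 10⁻⁴)·(-2.1) = 34.7115 psu.
Increase required: 34.7115 − 34.54 = 0.1715 psu.

34.71 psu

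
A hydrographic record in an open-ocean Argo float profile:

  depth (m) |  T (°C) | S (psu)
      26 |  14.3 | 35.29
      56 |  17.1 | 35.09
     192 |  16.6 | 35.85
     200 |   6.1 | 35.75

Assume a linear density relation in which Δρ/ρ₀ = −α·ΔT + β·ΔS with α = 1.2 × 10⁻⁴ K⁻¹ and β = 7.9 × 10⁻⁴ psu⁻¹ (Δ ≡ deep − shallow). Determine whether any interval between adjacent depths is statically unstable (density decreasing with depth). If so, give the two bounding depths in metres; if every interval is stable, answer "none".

26–56 m

Evaluate Δρ/ρ₀ = −αΔT + βΔS across each adjacent pair:
  26–56 m: −αΔT+βΔS = −(1.2 × 10⁻⁴)(+2.8)+(7.9 × 10⁻⁴)(-0.20) = -4.9 × 10⁻⁴ → UNSTABLE
  56–192 m: −αΔT+βΔS = −(1.2 × 10⁻⁴)(-0.5)+(7.9 × 10⁻⁴)(+0.76) = 6.6 × 10⁻⁴ → stable
  192–200 m: −αΔT+βΔS = −(1.2 × 10⁻⁴)(-10.5)+(7.9 × 10⁻⁴)(-0.10) = 1.2 × 10⁻³ → stable
The 26–56 m interval has Δρ < 0: lighter water underlies denser water.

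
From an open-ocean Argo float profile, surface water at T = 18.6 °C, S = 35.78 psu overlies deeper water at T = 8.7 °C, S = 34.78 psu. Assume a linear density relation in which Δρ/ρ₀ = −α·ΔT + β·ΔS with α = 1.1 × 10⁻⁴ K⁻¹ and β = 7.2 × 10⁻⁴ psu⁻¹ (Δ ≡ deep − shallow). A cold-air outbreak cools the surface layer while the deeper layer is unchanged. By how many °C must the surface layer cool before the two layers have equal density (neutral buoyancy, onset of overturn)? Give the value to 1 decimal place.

Neutral buoyancy requires Δρ = 0, i.e. −α(T_deep − T_surf′) + β(S_deep − S_surf) = 0.
T_surf′ = T_deep − (β/α)·ΔS = 8.7 − (7.2 × 10⁻⁴/1.1 × 10⁻⁴)·(-1.00) = 15.245 °C.
Cooling required: 18.6 − (15.245) = 3.355 °C.

3.4 °C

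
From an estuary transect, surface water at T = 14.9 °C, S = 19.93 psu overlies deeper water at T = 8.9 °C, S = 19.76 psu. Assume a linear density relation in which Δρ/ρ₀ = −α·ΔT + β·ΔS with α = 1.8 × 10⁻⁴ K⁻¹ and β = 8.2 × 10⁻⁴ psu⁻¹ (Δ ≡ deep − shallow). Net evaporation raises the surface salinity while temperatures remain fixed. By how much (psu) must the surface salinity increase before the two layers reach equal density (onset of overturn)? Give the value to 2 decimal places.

1.15 psu

Neutral buoyancy requires −α(T_deep − T_surf) + β(S_deep − S_surf′) = 0.
S_surf′ = S_deep − (α/β)·ΔT = 19.76 − (1.8 × 10⁻⁴/8.2 × 10⁻⁴)·(-6.0) = 21.0771 psu.
Increase required: 21.0771 − 19.93 = 1.1471 psu.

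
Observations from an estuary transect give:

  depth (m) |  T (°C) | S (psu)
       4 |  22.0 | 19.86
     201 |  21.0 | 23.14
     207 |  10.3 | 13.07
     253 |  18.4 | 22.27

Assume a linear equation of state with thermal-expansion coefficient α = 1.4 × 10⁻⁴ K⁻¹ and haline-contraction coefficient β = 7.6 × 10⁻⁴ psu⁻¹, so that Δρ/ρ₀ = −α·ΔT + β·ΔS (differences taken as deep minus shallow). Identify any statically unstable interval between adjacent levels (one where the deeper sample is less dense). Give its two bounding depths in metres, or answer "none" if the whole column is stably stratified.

Evaluate Δρ/ρ₀ = −αΔT + βΔS across each adjacent pair:
  4–201 m: −αΔT+βΔS = −(1.4 × 10⁻⁴)(-1.0)+(7.6 × 10⁻⁴)(+3.28) = 2.6 × 10⁻³ → stable
  201–207 m: −αΔT+βΔS = −(1.4 × 10⁻⁴)(-10.7)+(7.6 × 10⁻⁴)(-10.07) = -6.2 × 10⁻³ → UNSTABLE
  207–253 m: −αΔT+βΔS = −(1.4 × 10⁻⁴)(+8.1)+(7.6 × 10⁻⁴)(+9.20) = 5.9 × 10⁻³ → stable
The 201–207 m interval has Δρ < 0: lighter water underlies denser water.

201–207 m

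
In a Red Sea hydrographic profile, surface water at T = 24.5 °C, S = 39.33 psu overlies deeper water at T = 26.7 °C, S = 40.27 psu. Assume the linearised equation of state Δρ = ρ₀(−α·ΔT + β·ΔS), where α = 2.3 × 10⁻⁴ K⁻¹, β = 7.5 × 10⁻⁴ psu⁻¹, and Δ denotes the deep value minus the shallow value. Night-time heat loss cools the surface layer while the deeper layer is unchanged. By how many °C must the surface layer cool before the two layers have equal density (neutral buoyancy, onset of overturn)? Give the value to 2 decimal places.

0.87 °C

Neutral buoyancy requires Δρ = 0, i.e. −α(T_deep − T_surf′) + β(S_deep − S_surf) = 0.
T_surf′ = T_deep − (β/α)·ΔS = 26.7 − (7.5 × 10⁻⁴/2.3 × 10⁻⁴)·(+0.94) = 23.6348 °C.
Cooling required: 24.5 − (23.6348) = 0.8652 °C.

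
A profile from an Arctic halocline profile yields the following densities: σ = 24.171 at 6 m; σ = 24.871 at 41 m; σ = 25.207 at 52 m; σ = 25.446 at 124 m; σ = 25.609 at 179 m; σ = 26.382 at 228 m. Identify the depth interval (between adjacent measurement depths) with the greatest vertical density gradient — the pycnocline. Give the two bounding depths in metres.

41–52 m

Compute the density gradient over each adjacent pair:
  6–41 m: Δρ/Δz = 0.700/35 = 0.020 kg m⁻⁴
  41–52 m: Δρ/Δz = 0.336/11 = 0.031 kg m⁻⁴
  52–124 m: Δρ/Δz = 0.239/72 = 3.3 × 10⁻³ kg m⁻⁴
  124–179 m: Δρ/Δz = 0.163/55 = 3.0 × 10⁻³ kg m⁻⁴
  179–228 m: Δρ/Δz = 0.773/49 = 0.016 kg m⁻⁴
The largest gradient is in the 41–52 m interval — the pycnocline.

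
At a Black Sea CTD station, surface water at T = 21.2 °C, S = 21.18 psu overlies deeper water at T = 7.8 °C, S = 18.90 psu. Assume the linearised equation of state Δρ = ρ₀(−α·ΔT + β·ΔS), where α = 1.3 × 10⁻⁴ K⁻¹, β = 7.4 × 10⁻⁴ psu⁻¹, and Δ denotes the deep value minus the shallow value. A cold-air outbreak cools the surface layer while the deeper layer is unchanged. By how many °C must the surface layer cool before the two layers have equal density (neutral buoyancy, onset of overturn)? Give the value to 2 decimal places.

0.42 °C

Neutral buoyancy requires Δρ = 0, i.e. −α(T_deep − T_surf′) + β(S_deep − S_surf) = 0.
T_surf′ = T_deep − (β/α)·ΔS = 7.8 − (7.4 × 10⁻⁴/1.3 × 10⁻⁴)·(-2.28) = 20.7785 °C.
Cooling required: 21.2 − (20.7785) = 0.4215 °C.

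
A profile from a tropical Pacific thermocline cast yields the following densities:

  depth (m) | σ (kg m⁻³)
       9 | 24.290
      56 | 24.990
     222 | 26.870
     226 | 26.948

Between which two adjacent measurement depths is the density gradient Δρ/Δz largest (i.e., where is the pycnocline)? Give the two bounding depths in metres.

222–226 m

Compute the density gradient over each adjacent pair:
  9–56 m: Δρ/Δz = 0.700/47 = 0.015 kg m⁻⁴
  56–222 m: Δρ/Δz = 1.880/166 = 0.011 kg m⁻⁴
  222–226 m: Δρ/Δz = 0.078/4 = 0.019 kg m⁻⁴
The largest gradient is in the 222–226 m interval — the pycnocline.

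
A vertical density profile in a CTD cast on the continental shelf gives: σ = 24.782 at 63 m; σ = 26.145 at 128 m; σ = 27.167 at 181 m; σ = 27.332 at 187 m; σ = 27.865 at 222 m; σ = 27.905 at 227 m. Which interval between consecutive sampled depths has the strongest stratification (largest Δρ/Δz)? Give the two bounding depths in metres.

Compute the density gradient over each adjacent pair:
  63–128 m: Δρ/Δz = 1.363/65 = 0.021 kg m⁻⁴
  128–181 m: Δρ/Δz = 1.022/53 = 0.019 kg m⁻⁴
  181–187 m: Δρ/Δz = 0.165/6 = 0.028 kg m⁻⁴
  187–222 m: Δρ/Δz = 0.533/35 = 0.015 kg m⁻⁴
  222–227 m: Δρ/Δz = 0.040/5 = 8.0 × 10⁻³ kg m⁻⁴
The largest gradient is in the 181–187 m interval — the pycnocline.

181–187 m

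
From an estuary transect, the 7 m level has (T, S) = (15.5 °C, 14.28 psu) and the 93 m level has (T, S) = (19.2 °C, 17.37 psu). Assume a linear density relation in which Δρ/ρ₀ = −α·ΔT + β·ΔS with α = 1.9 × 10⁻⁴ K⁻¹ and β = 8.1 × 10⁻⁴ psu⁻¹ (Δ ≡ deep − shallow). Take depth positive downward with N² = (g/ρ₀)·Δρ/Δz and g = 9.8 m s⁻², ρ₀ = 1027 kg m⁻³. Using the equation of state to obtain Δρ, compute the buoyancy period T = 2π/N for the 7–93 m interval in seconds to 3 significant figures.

439 s

ΔT = +3.7 K, ΔS = +3.09 psu (deep − shallow).
Δρ/ρ₀ = −αΔT + βΔS = -7.03 × 10⁻⁴ + 2.5029 × 10⁻³ = 1.7999 × 10⁻³, so Δρ ≈ 1.848 kg m⁻³.
N² = (g/ρ₀)·Δρ/Δz = g·(Δρ/ρ₀)/Δz = 9.8 × 1.7999 × 10⁻³ / 86 = 2.0510 × 10⁻⁴ s⁻².
N = √(2.0510 × 10⁻⁴) = 0.014321 rad s⁻¹ → T = 2π/N = 438.74 s ≈ 439 s.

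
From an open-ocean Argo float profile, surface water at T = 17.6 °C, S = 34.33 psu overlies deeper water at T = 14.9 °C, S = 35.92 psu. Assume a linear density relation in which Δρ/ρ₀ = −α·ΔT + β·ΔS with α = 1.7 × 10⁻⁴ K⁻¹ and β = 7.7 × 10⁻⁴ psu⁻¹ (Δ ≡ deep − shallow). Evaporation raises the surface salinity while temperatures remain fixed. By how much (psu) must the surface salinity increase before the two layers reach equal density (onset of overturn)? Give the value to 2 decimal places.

Neutral buoyancy requires −α(T_deep − T_surf) + β(S_deep − S_surf′) = 0.
S_surf′ = S_deep − (α/β)·ΔT = 35.92 − (1.7 × 10⁻⁴/7.7 × 10⁻⁴)·(-2.7) = 36.5161 psu.
Increase required: 36.5161 − 34.33 = 2.1861 psu.

2.19 psu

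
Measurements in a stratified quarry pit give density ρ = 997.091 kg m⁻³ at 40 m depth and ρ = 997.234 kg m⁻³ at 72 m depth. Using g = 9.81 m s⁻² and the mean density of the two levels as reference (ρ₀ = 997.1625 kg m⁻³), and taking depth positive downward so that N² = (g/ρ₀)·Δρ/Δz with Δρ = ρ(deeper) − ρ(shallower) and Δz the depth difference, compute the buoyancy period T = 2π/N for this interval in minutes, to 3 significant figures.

15.8 min

Δρ = 997.234 − 997.091 = 0.143 kg m⁻³ over Δz = 72 − 40 = 32 m.
N² = (9.81/997.1625) × (0.143/32) = 4.3963 × 10⁻⁵ s⁻².
N = √(4.3963 × 10⁻⁵) = 6.6305 × 10⁻³ rad s⁻¹, so T = 2π/N = 947.62 s = 15.794 min ≈ 15.8 min.
Since Δρ > 0 the layer is stably stratified.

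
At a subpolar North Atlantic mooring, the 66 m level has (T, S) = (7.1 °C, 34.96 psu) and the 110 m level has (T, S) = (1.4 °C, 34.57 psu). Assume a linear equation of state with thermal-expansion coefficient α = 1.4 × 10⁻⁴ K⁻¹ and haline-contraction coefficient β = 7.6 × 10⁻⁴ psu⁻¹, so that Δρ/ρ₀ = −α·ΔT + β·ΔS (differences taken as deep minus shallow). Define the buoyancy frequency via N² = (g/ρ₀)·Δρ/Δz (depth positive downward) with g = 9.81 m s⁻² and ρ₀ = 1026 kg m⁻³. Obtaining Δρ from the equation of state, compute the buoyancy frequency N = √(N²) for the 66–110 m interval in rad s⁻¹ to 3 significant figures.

ΔT = -5.7 K, ΔS = -0.39 psu (deep − shallow).
Δρ/ρ₀ = −αΔT + βΔS = 7.98 × 10⁻⁴ − 2.964 × 10⁻⁴ = 5.016 × 10⁻⁴, so Δρ ≈ 0.5146 kg m⁻³.
N² = (g/ρ₀)·Δρ/Δz = g·(Δρ/ρ₀)/Δz = 9.81 × 5.016 × 10⁻⁴ / 44 = 1.1183 × 10⁻⁴ s⁻².
N = √(1.1183 × 10⁻⁴) = 0.010575 rad s⁻¹ ≈ 0.0106 rad s⁻¹.

0.0106 rad s⁻¹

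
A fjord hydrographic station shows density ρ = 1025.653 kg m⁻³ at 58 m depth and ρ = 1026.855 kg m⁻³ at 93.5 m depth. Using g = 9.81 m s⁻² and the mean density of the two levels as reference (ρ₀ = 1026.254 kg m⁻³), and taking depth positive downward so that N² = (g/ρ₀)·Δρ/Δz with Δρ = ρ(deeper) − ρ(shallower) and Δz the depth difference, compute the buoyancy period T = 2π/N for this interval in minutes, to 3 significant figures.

Δρ = 1026.855 − 1025.653 = 1.202 kg m⁻³ over Δz = 93.5 − 58 = 35.5 m.
N² = (9.81/1026.254) × (1.202/35.5) = 3.2366 × 10⁻⁴ s⁻².
N = √(3.2366 × 10⁻⁴) = 0.017991 rad s⁻¹, so T = 2π/N = 349.24 s = 5.8207 min ≈ 5.82 min.

5.82 min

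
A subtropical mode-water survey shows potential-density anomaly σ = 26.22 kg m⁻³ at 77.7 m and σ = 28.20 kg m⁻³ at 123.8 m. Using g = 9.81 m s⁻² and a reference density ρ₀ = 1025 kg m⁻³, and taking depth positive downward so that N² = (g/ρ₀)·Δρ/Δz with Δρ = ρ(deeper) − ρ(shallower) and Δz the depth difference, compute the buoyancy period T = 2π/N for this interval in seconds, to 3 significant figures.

310 s

Δρ = 1028.20 − 1026.22 = 1.98 kg m⁻³ over Δz = 123.8 − 77.7 = 46.1 m.
N² = (9.81/1025) × (1.98/46.1) = 4.1106 × 10⁻⁴ s⁻².
N = √(4.1106 × 10⁻⁴) = 0.020275 rad s⁻¹, so T = 2π/N = 309.90 s ≈ 310 s.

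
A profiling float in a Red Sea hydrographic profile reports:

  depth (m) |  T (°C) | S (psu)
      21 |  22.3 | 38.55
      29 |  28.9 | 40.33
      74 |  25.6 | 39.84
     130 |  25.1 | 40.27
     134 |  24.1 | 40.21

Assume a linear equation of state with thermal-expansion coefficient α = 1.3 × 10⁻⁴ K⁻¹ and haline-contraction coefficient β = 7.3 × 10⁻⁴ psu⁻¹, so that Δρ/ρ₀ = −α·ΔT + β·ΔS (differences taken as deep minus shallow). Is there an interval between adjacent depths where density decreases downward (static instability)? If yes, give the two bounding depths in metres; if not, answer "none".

Evaluate Δρ/ρ₀ = −αΔT + βΔS across each adjacent pair:
  21–29 m: −αΔT+βΔS = −(1.3 × 10⁻⁴)(+6.6)+(7.3 × 10⁻⁴)(+1.78) = 4.4 × 10⁻⁴ → stable
  29–74 m: −αΔT+βΔS = −(1.3 × 10⁻⁴)(-3.3)+(7.3 × 10⁻⁴)(-0.49) = 7.1 × 10⁻⁵ → stable
  74–130 m: −αΔT+βΔS = −(1.3 × 10⁻⁴)(-0.5)+(7.3 × 10⁻⁴)(+0.43) = 3.8 × 10⁻⁴ → stable
  130–134 m: −αΔT+βΔS = −(1.3 × 10⁻⁴)(-1.0)+(7.3 × 10⁻⁴)(-0.06) = 8.6 × 10⁻⁵ → stable
Every interval has Δρ > 0: the column is stably stratified throughout.

none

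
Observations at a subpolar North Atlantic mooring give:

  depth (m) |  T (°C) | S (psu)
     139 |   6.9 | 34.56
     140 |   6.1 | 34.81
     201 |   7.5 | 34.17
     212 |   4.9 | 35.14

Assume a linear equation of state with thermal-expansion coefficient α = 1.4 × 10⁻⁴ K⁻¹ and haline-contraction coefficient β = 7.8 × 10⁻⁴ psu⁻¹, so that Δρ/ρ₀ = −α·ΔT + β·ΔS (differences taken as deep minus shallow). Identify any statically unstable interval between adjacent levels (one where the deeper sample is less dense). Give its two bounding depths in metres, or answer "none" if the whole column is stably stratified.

140–201 m

Evaluate Δρ/ρ₀ = −αΔT + βΔS across each adjacent pair:
  139–140 m: −αΔT+βΔS = −(1.4 × 10⁻⁴)(-0.8)+(7.8 × 10⁻⁴)(+0.25) = 3.1 × 10⁻⁴ → stable
  140–201 m: −αΔT+βΔS = −(1.4 × 10⁻⁴)(+1.4)+(7.8 × 10⁻⁴)(-0.64) = -7.0 × 10⁻⁴ → UNSTABLE
  201–212 m: −αΔT+βΔS = −(1.4 × 10⁻⁴)(-2.6)+(7.8 × 10⁻⁴)(+0.97) = 1.1 × 10⁻³ → stable
The 140–201 m interval has Δρ < 0: lighter water underlies denser water.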